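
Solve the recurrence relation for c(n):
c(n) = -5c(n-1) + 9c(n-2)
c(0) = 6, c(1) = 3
Characteristic equation: x² + 5x - 9 = 0.
Discriminant Δ = (-5)² + 4·(9) = 61.
Roots r₁,₂ = (-5 ± √61)/2, so r₁ = - \frac{5}{2} + \frac{\sqrt{61}}{2}, r₂ = - \frac{\sqrt{61}}{2} - \frac{5}{2}.
General solution: c(n) = A·r₁^n + B·r₂^n.
From the initial conditions, A + B = 6 and r₁A + r₂B = 3.
Since r₁ - r₂ = √61: A = (3 - (6)r₂)/√61 = \frac{18 \sqrt{61}}{61} + 3, and B = 6 - A = 3 - \frac{18 \sqrt{61}}{61}.
So c(n) = \left(\frac{18 \sqrt{61}}{61} + 3\right)\left(- \frac{5}{2} + \frac{\sqrt{61}}{2}\right)^n + \left(3 - \frac{18 \sqrt{61}}{61}\right)\left(- \frac{\sqrt{61}}{2} - \frac{5}{2}\right)^n.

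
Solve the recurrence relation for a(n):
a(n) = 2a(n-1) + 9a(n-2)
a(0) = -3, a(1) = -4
Characteristic equation: x² - 2x - 9 = 0.
Discriminant Δ = (2)² + 4·(9) = 40.
Roots r₁,₂ = (2 ± √40)/2, so r₁ = 1 + \sqrt{10}, r₂ = 1 - \sqrt{10}.
General solution: a(n) = A·r₁^n + B·r₂^n.
From the initial conditions, A + B = -3 and r₁A + r₂B = -4.
Since r₁ - r₂ = √40: A = (-4 - (-3)r₂)/√40 = - \frac{3}{2} - \frac{\sqrt{10}}{20}, and B = -3 - A = - \frac{3}{2} + \frac{\sqrt{10}}{20}.
So a(n) = \left(- \frac{3}{2} - \frac{\sqrt{10}}{20}\right)\left(1 + \sqrt{10}\right)^n + \left(- \frac{3}{2} + \frac{\sqrt{10}}{20}\right)\left(1 - \sqrt{10}\right)^n.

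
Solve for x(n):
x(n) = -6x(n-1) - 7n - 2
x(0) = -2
First-order linear with linear forcing.
Homogeneous solution: x_h(n) = A·(-6)^n.
Try particular x_p(n) = pn + q. Substituting:
  pn + q = -6(p(n-1) + q) - 7n - 2.
Matching the n-coefficient: p = -6p - 7 ⇒ p = -1.
Matching constants: q = 6p - 6q - 2 ⇒ q = - \frac{8}{7}.
General: x(n) = A·(-6)^n - n - \frac{8}{7}.
Apply x(0) = -2: A - \frac{8}{7} = -2 ⇒ A = - \frac{6}{7}.
So x(n) = - \frac{6 \left(-6\right)^{n}}{7} - n - \frac{8}{7}.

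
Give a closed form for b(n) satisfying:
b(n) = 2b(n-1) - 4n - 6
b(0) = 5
First-order linear with linear forcing.
Homogeneous solution: b_h(n) = A·(2)^n.
Try particular b_p(n) = pn + q. Substituting:
  pn + q = 2(p(n-1) + q) - 4n - 6.
Matching the n-coefficient: p = 2p - 4 ⇒ p = 4.
Matching constants: q = -2p + 2q - 6 ⇒ q = 14.
General: b(n) = A·(2)^n + 4 n + 14.
Apply b(0) = 5: A + 14 = 5 ⇒ A = -9.
So b(n) = - 9 \cdot 2^{n} + 4 n + 14.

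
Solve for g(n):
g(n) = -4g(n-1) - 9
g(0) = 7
First-order linear non-homogeneous.
Homogeneous solution: g_h(n) = A·(-4)^n.
Try constant particular solution g_p = K: K = -4K - 9 ⇒ K = - \frac{9}{5}.
General: g(n) = A·(-4)^n - \frac{9}{5}.
Apply g(0) = 7: A - \frac{9}{5} = 7 ⇒ A = \frac{44}{5}.
So g(n) = \frac{44 \left(-4\right)^{n}}{5} - \frac{9}{5}.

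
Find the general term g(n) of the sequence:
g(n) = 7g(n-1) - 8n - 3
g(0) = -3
First-order linear with linear forcing.
Homogeneous solution: g_h(n) = A·(7)^n.
Try particular g_p(n) = pn + q. Substituting:
  pn + q = 7(p(n-1) + q) - 8n - 3.
Matching the n-coefficient: p = 7p - 8 ⇒ p = \frac{4}{3}.
Matching constants: q = -7p + 7q - 3 ⇒ q = \frac{37}{18}.
General: g(n) = A·(7)^n + \frac{4 n}{3} + \frac{37}{18}.
Apply g(0) = -3: A + \frac{37}{18} = -3 ⇒ A = - \frac{91}{18}.
So g(n) = - \frac{91 \cdot 7^{n}}{18} + \frac{4 n}{3} + \frac{37}{18}.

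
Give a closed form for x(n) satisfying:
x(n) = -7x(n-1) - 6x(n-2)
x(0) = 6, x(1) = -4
Characteristic equation: x² + 7x + 6 = 0, which factors as (x - (-6))(x - (-1)) = 0.
Roots r₁ = -6, r₂ = -1 (distinct).
General solution: x(n) = A·(-6)^n + B·(-1)^n.
From x(0) = 6: A + B = 6.
From x(1) = -4: -6A - B = -4.
Solving: A = - \frac{2}{5}, B = \frac{32}{5}.
So x(n) = \frac{32 \left(-1\right)^{n}}{5} - \frac{2 \left(-6\right)^{n}}{5}.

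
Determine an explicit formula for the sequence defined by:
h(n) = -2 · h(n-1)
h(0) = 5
Pure geometric recurrence with ratio -2.
By induction h(n) = h(0) · (-2)^n = 5 \left(-2\right)^{n}.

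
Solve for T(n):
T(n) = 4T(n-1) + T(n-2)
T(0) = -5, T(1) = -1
Characteristic equation: x² - 4x - 1 = 0.
Discriminant Δ = (4)² + 4·(1) = 20.
Roots r₁,₂ = (4 ± √20)/2, so r₁ = 2 + \sqrt{5}, r₂ = 2 - \sqrt{5}.
General solution: T(n) = A·r₁^n + B·r₂^n.
From the initial conditions, A + B = -5 and r₁A + r₂B = -1.
Since r₁ - r₂ = √20: A = (-1 - (-5)r₂)/√20 = - \frac{5}{2} + \frac{9 \sqrt{5}}{10}, and B = -5 - A = - \frac{5}{2} - \frac{9 \sqrt{5}}{10}.
So T(n) = \left(- \frac{5}{2} + \frac{9 \sqrt{5}}{10}\right)\left(2 + \sqrt{5}\right)^n + \left(- \frac{5}{2} - \frac{9 \sqrt{5}}{10}\right)\left(2 - \sqrt{5}\right)^n.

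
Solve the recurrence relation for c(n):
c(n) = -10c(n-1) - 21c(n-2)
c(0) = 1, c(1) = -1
Characteristic equation: x² + 10x + 21 = 0, which factors as (x - (-7))(x - (-3)) = 0.
Roots r₁ = -7, r₂ = -3 (distinct).
General solution: c(n) = A·(-7)^n + B·(-3)^n.
From c(0) = 1: A + B = 1.
From c(1) = -1: -7A - 3B = -1.
Solving: A = - \frac{1}{2}, B = \frac{3}{2}.
So c(n) = \frac{3 \left(-3\right)^{n}}{2} - \frac{\left(-7\right)^{n}}{2}.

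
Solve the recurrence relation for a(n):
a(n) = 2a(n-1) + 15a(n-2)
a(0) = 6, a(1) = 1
Characteristic equation: x² - 2x - 15 = 0, which factors as (x - (5))(x - (-3)) = 0.
Roots r₁ = 5, r₂ = -3 (distinct).
General solution: a(n) = A·(5)^n + B·(-3)^n.
From a(0) = 6: A + B = 6.
From a(1) = 1: 5A - 3B = 1.
Solving: A = \frac{19}{8}, B = \frac{29}{8}.
So a(n) = \frac{29 \left(-3\right)^{n}}{8} + \frac{19 \cdot 5^{n}}{8}.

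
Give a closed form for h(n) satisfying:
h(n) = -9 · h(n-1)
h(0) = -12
Pure geometric recurrence with ratio -9.
By induction h(n) = h(0) · (-9)^n = - 12 \left(-9\right)^{n}.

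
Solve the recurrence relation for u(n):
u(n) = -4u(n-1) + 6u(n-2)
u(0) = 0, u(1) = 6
Characteristic equation: x² + 4x - 6 = 0.
Discriminant Δ = (-4)² + 4·(6) = 40.
Roots r₁,₂ = (-4 ± √40)/2, so r₁ = -2 + \sqrt{10}, r₂ = - \sqrt{10} - 2.
General solution: u(n) = A·r₁^n + B·r₂^n.
From the initial conditions, A + B = 0 and r₁A + r₂B = 6.
Since r₁ - r₂ = √40: A = (6 - (0)r₂)/√40 = \frac{3 \sqrt{10}}{10}, and B = 0 - A = - \frac{3 \sqrt{10}}{10}.
So u(n) = \left(\frac{3 \sqrt{10}}{10}\right)\left(-2 + \sqrt{10}\right)^n + \left(- \frac{3 \sqrt{10}}{10}\right)\left(- \sqrt{10} - 2\right)^n.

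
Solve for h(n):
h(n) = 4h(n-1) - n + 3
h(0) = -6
First-order linear with linear forcing.
Homogeneous solution: h_h(n) = A·(4)^n.
Try particular h_p(n) = pn + q. Substituting:
  pn + q = 4(p(n-1) + q) - n + 3.
Matching the n-coefficient: p = 4p - 1 ⇒ p = \frac{1}{3}.
Matching constants: q = -4p + 4q + 3 ⇒ q = - \frac{5}{9}.
General: h(n) = A·(4)^n + \frac{n}{3} - \frac{5}{9}.
Apply h(0) = -6: A - \frac{5}{9} = -6 ⇒ A = - \frac{49}{9}.
So h(n) = - \frac{49 \cdot 4^{n}}{9} + \frac{n}{3} - \frac{5}{9}.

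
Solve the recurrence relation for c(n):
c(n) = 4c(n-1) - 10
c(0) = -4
First-order linear non-homogeneous.
Homogeneous solution: c_h(n) = A·(4)^n.
Try constant particular solution c_p = K: K = 4K - 10 ⇒ K = \frac{10}{3}.
General: c(n) = A·(4)^n + \frac{10}{3}.
Apply c(0) = -4: A + \frac{10}{3} = -4 ⇒ A = - \frac{22}{3}.
So c(n) = \frac{10}{3} - \frac{22 \cdot 4^{n}}{3}.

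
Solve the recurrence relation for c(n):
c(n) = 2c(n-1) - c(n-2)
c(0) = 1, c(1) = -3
Characteristic equation: x² - 2x + 1 = 0, which is (x - (1))².
Repeated root r = 1.
General solution: c(n) = (A + Bn)·(1)^n.
From c(0) = 1: A = 1.
From c(1) = -3: (A + B)·(1) = -3 ⇒ B = -4.
So c(n) = \left(1 - 4 n\right) \cdot (1)^n.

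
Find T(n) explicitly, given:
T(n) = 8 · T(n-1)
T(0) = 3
Pure geometric recurrence with ratio 8.
By induction T(n) = T(0) · (8)^n = 3 \cdot 8^{n}.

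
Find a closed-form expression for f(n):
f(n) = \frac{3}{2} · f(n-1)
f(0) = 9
Pure geometric recurrence with ratio \frac{3}{2}.
By induction f(n) = f(0) · (\frac{3}{2})^n = 9 \left(\frac{3}{2}\right)^{n}.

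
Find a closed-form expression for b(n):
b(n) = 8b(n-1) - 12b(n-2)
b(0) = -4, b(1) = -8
Characteristic equation: x² - 8x + 12 = 0, which factors as (x - (6))(x - (2)) = 0.
Roots r₁ = 6, r₂ = 2 (distinct).
General solution: b(n) = A·(6)^n + B·(2)^n.
From b(0) = -4: A + B = -4.
From b(1) = -8: 6A + 2B = -8.
Solving: A = 0, B = -4.
So b(n) = - 4 \cdot 2^{n}.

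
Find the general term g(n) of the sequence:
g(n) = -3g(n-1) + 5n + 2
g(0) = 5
First-order linear with linear forcing.
Homogeneous solution: g_h(n) = A·(-3)^n.
Try particular g_p(n) = pn + q. Substituting:
  pn + q = -3(p(n-1) + q) + 5n + 2.
Matching the n-coefficient: p = -3p + 5 ⇒ p = \frac{5}{4}.
Matching constants: q = 3p - 3q + 2 ⇒ q = \frac{23}{16}.
General: g(n) = A·(-3)^n + \frac{5 n}{4} + \frac{23}{16}.
Apply g(0) = 5: A + \frac{23}{16} = 5 ⇒ A = \frac{57}{16}.
So g(n) = \frac{57 \left(-3\right)^{n}}{16} + \frac{5 n}{4} + \frac{23}{16}.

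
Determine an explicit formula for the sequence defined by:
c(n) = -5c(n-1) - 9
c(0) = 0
First-order linear non-homogeneous.
Homogeneous solution: c_h(n) = A·(-5)^n.
Try constant particular solution c_p = K: K = -5K - 9 ⇒ K = - \frac{3}{2}.
General: c(n) = A·(-5)^n - \frac{3}{2}.
Apply c(0) = 0: A - \frac{3}{2} = 0 ⇒ A = \frac{3}{2}.
So c(n) = \frac{3 \left(-5\right)^{n}}{2} - \frac{3}{2}.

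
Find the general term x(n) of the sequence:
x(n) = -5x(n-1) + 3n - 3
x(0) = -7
First-order linear with linear forcing.
Homogeneous solution: x_h(n) = A·(-5)^n.
Try particular x_p(n) = pn + q. Substituting:
  pn + q = -5(p(n-1) + q) + 3n - 3.
Matching the n-coefficient: p = -5p + 3 ⇒ p = \frac{1}{2}.
Matching constants: q = 5p - 5q - 3 ⇒ q = - \frac{1}{12}.
General: x(n) = A·(-5)^n + \frac{n}{2} - \frac{1}{12}.
Apply x(0) = -7: A - \frac{1}{12} = -7 ⇒ A = - \frac{83}{12}.
So x(n) = - \frac{83 \left(-5\right)^{n}}{12} + \frac{n}{2} - \frac{1}{12}.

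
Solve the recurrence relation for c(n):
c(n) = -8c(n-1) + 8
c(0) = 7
First-order linear non-homogeneous.
Homogeneous solution: c_h(n) = A·(-8)^n.
Try constant particular solution c_p = K: K = -8K + 8 ⇒ K = \frac{8}{9}.
General: c(n) = A·(-8)^n + \frac{8}{9}.
Apply c(0) = 7: A + \frac{8}{9} = 7 ⇒ A = \frac{55}{9}.
So c(n) = \frac{55 \left(-8\right)^{n}}{9} + \frac{8}{9}.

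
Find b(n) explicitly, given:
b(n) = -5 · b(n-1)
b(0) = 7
Pure geometric recurrence with ratio -5.
By induction b(n) = b(0) · (-5)^n = 7 \left(-5\right)^{n}.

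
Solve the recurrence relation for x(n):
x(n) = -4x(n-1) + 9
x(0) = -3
First-order linear non-homogeneous.
Homogeneous solution: x_h(n) = A·(-4)^n.
Try constant particular solution x_p = K: K = -4K + 9 ⇒ K = \frac{9}{5}.
General: x(n) = A·(-4)^n + \frac{9}{5}.
Apply x(0) = -3: A + \frac{9}{5} = -3 ⇒ A = - \frac{24}{5}.
So x(n) = \frac{9}{5} - \frac{24 \left(-4\right)^{n}}{5}.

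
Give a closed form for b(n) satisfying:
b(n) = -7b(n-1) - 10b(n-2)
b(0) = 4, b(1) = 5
Characteristic equation: x² + 7x + 10 = 0, which factors as (x - (-2))(x - (-5)) = 0.
Roots r₁ = -2, r₂ = -5 (distinct).
General solution: b(n) = A·(-2)^n + B·(-5)^n.
From b(0) = 4: A + B = 4.
From b(1) = 5: -2A - 5B = 5.
Solving: A = \frac{25}{3}, B = - \frac{13}{3}.
So b(n) = \frac{25 \left(-2\right)^{n}}{3} - \frac{13 \left(-5\right)^{n}}{3}.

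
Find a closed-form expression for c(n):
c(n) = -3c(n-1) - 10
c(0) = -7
First-order linear non-homogeneous.
Homogeneous solution: c_h(n) = A·(-3)^n.
Try constant particular solution c_p = K: K = -3K - 10 ⇒ K = - \frac{5}{2}.
General: c(n) = A·(-3)^n - \frac{5}{2}.
Apply c(0) = -7: A - \frac{5}{2} = -7 ⇒ A = - \frac{9}{2}.
So c(n) = - \frac{9 \left(-3\right)^{n}}{2} - \frac{5}{2}.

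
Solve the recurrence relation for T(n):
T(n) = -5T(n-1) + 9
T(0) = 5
First-order linear non-homogeneous.
Homogeneous solution: T_h(n) = A·(-5)^n.
Try constant particular solution T_p = K: K = -5K + 9 ⇒ K = \frac{3}{2}.
General: T(n) = A·(-5)^n + \frac{3}{2}.
Apply T(0) = 5: A + \frac{3}{2} = 5 ⇒ A = \frac{7}{2}.
So T(n) = \frac{7 \left(-5\right)^{n}}{2} + \frac{3}{2}.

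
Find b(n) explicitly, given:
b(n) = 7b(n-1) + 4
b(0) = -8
First-order linear non-homogeneous.
Homogeneous solution: b_h(n) = A·(7)^n.
Try constant particular solution b_p = K: K = 7K + 4 ⇒ K = - \frac{2}{3}.
General: b(n) = A·(7)^n - \frac{2}{3}.
Apply b(0) = -8: A - \frac{2}{3} = -8 ⇒ A = - \frac{22}{3}.
So b(n) = - \frac{22 \cdot 7^{n}}{3} - \frac{2}{3}.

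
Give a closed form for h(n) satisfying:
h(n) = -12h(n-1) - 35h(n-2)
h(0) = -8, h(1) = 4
Characteristic equation: x² + 12x + 35 = 0, which factors as (x - (-5))(x - (-7)) = 0.
Roots r₁ = -5, r₂ = -7 (distinct).
General solution: h(n) = A·(-5)^n + B·(-7)^n.
From h(0) = -8: A + B = -8.
From h(1) = 4: -5A - 7B = 4.
Solving: A = -26, B = 18.
So h(n) = - 26 \left(-5\right)^{n} + 18 \left(-7\right)^{n}.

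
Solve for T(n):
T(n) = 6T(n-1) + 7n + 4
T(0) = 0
First-order linear with linear forcing.
Homogeneous solution: T_h(n) = A·(6)^n.
Try particular T_p(n) = pn + q. Substituting:
  pn + q = 6(p(n-1) + q) + 7n + 4.
Matching the n-coefficient: p = 6p + 7 ⇒ p = - \frac{7}{5}.
Matching constants: q = -6p + 6q + 4 ⇒ q = - \frac{62}{25}.
General: T(n) = A·(6)^n - \frac{7 n}{5} - \frac{62}{25}.
Apply T(0) = 0: A - \frac{62}{25} = 0 ⇒ A = \frac{62}{25}.
So T(n) = \frac{62 \cdot 6^{n}}{25} - \frac{7 n}{5} - \frac{62}{25}.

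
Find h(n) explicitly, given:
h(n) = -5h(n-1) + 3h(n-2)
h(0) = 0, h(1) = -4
Characteristic equation: x² + 5x - 3 = 0.
Discriminant Δ = (-5)² + 4·(3) = 37.
Roots r₁,₂ = (-5 ± √37)/2, so r₁ = - \frac{5}{2} + \frac{\sqrt{37}}{2}, r₂ = - \frac{\sqrt{37}}{2} - \frac{5}{2}.
General solution: h(n) = A·r₁^n + B·r₂^n.
From the initial conditions, A + B = 0 and r₁A + r₂B = -4.
Since r₁ - r₂ = √37: A = (-4 - (0)r₂)/√37 = - \frac{4 \sqrt{37}}{37}, and B = 0 - A = \frac{4 \sqrt{37}}{37}.
So h(n) = \left(- \frac{4 \sqrt{37}}{37}\right)\left(- \frac{5}{2} + \frac{\sqrt{37}}{2}\right)^n + \left(\frac{4 \sqrt{37}}{37}\right)\left(- \frac{\sqrt{37}}{2} - \frac{5}{2}\right)^n.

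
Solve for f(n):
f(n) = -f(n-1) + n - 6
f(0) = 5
First-order linear with linear forcing.
Homogeneous solution: f_h(n) = A·(-1)^n.
Try particular f_p(n) = pn + q. Substituting:
  pn + q = -(p(n-1) + q) + n - 6.
Matching the n-coefficient: p = -p + 1 ⇒ p = \frac{1}{2}.
Matching constants: q = p - q - 6 ⇒ q = - \frac{11}{4}.
General: f(n) = A·(-1)^n + \frac{n}{2} - \frac{11}{4}.
Apply f(0) = 5: A - \frac{11}{4} = 5 ⇒ A = \frac{31}{4}.
So f(n) = \frac{31 \left(-1\right)^{n}}{4} + \frac{n}{2} - \frac{11}{4}.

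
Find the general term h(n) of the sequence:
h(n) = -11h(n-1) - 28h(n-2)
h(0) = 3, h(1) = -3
Characteristic equation: x² + 11x + 28 = 0, which factors as (x - (-7))(x - (-4)) = 0.
Roots r₁ = -7, r₂ = -4 (distinct).
General solution: h(n) = A·(-7)^n + B·(-4)^n.
From h(0) = 3: A + B = 3.
From h(1) = -3: -7A - 4B = -3.
Solving: A = -3, B = 6.
So h(n) = 6 \left(-4\right)^{n} - 3 \left(-7\right)^{n}.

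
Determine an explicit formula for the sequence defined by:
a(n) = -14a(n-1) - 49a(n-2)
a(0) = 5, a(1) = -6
Characteristic equation: x² + 14x + 49 = 0, which is (x - (-7))².
Repeated root r = -7.
General solution: a(n) = (A + Bn)·(-7)^n.
From a(0) = 5: A = 5.
From a(1) = -6: (A + B)·(-7) = -6 ⇒ B = - \frac{29}{7}.
So a(n) = \left(5 - \frac{29 n}{7}\right) \cdot (-7)^n.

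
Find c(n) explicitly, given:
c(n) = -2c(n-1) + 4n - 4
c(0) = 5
First-order linear with linear forcing.
Homogeneous solution: c_h(n) = A·(-2)^n.
Try particular c_p(n) = pn + q. Substituting:
  pn + q = -2(p(n-1) + q) + 4n - 4.
Matching the n-coefficient: p = -2p + 4 ⇒ p = \frac{4}{3}.
Matching constants: q = 2p - 2q - 4 ⇒ q = - \frac{4}{9}.
General: c(n) = A·(-2)^n + \frac{4 n}{3} - \frac{4}{9}.
Apply c(0) = 5: A - \frac{4}{9} = 5 ⇒ A = \frac{49}{9}.
So c(n) = \frac{49 \left(-2\right)^{n}}{9} + \frac{4 n}{3} - \frac{4}{9}.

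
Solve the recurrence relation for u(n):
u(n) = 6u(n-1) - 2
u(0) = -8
First-order linear non-homogeneous.
Homogeneous solution: u_h(n) = A·(6)^n.
Try constant particular solution u_p = K: K = 6K - 2 ⇒ K = \frac{2}{5}.
General: u(n) = A·(6)^n + \frac{2}{5}.
Apply u(0) = -8: A + \frac{2}{5} = -8 ⇒ A = - \frac{42}{5}.
So u(n) = \frac{2}{5} - \frac{42 \cdot 6^{n}}{5}.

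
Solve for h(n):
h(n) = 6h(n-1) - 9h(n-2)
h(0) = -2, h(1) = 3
Characteristic equation: x² - 6x + 9 = 0, which is (x - (3))².
Repeated root r = 3.
General solution: h(n) = (A + Bn)·(3)^n.
From h(0) = -2: A = -2.
From h(1) = 3: (A + B)·(3) = 3 ⇒ B = 3.
So h(n) = \left(3 n - 2\right) \cdot (3)^n.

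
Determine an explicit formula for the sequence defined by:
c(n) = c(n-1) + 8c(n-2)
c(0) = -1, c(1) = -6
Characteristic equation: x² - x - 8 = 0.
Discriminant Δ = (1)² + 4·(8) = 33.
Roots r₁,₂ = (1 ± √33)/2, so r₁ = \frac{1}{2} + \frac{\sqrt{33}}{2}, r₂ = \frac{1}{2} - \frac{\sqrt{33}}{2}.
General solution: c(n) = A·r₁^n + B·r₂^n.
From the initial conditions, A + B = -1 and r₁A + r₂B = -6.
Since r₁ - r₂ = √33: A = (-6 - (-1)r₂)/√33 = - \frac{\sqrt{33}}{6} - \frac{1}{2}, and B = -1 - A = - \frac{1}{2} + \frac{\sqrt{33}}{6}.
So c(n) = \left(- \frac{\sqrt{33}}{6} - \frac{1}{2}\right)\left(\frac{1}{2} + \frac{\sqrt{33}}{2}\right)^n + \left(- \frac{1}{2} + \frac{\sqrt{33}}{6}\right)\left(\frac{1}{2} - \frac{\sqrt{33}}{2}\right)^n.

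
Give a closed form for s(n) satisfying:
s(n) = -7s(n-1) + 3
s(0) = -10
First-order linear non-homogeneous.
Homogeneous solution: s_h(n) = A·(-7)^n.
Try constant particular solution s_p = K: K = -7K + 3 ⇒ K = \frac{3}{8}.
General: s(n) = A·(-7)^n + \frac{3}{8}.
Apply s(0) = -10: A + \frac{3}{8} = -10 ⇒ A = - \frac{83}{8}.
So s(n) = \frac{3}{8} - \frac{83 \left(-7\right)^{n}}{8}.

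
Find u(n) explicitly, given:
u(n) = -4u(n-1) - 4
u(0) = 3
First-order linear non-homogeneous.
Homogeneous solution: u_h(n) = A·(-4)^n.
Try constant particular solution u_p = K: K = -4K - 4 ⇒ K = - \frac{4}{5}.
General: u(n) = A·(-4)^n - \frac{4}{5}.
Apply u(0) = 3: A - \frac{4}{5} = 3 ⇒ A = \frac{19}{5}.
So u(n) = \frac{19 \left(-4\right)^{n}}{5} - \frac{4}{5}.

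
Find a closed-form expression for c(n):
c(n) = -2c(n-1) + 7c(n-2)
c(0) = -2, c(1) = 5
Characteristic equation: x² + 2x - 7 = 0.
Discriminant Δ = (-2)² + 4·(7) = 32.
Roots r₁,₂ = (-2 ± √32)/2, so r₁ = -1 + 2 \sqrt{2}, r₂ = - 2 \sqrt{2} - 1.
General solution: c(n) = A·r₁^n + B·r₂^n.
From the initial conditions, A + B = -2 and r₁A + r₂B = 5.
Since r₁ - r₂ = √32: A = (5 - (-2)r₂)/√32 = -1 + \frac{3 \sqrt{2}}{8}, and B = -2 - A = -1 - \frac{3 \sqrt{2}}{8}.
So c(n) = \left(-1 + \frac{3 \sqrt{2}}{8}\right)\left(-1 + 2 \sqrt{2}\right)^n + \left(-1 - \frac{3 \sqrt{2}}{8}\right)\left(- 2 \sqrt{2} - 1\right)^n.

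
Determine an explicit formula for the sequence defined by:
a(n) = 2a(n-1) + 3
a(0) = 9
First-order linear non-homogeneous.
Homogeneous solution: a_h(n) = A·(2)^n.
Try constant particular solution a_p = K: K = 2K + 3 ⇒ K = -3.
General: a(n) = A·(2)^n - 3.
Apply a(0) = 9: A - 3 = 9 ⇒ A = 12.
So a(n) = 12 \cdot 2^{n} - 3.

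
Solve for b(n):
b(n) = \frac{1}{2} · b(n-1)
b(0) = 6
Pure geometric recurrence with ratio \frac{1}{2}.
By induction b(n) = b(0) · (\frac{1}{2})^n = 6 \cdot 2^{- n}.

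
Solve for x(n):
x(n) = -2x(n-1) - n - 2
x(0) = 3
First-order linear with linear forcing.
Homogeneous solution: x_h(n) = A·(-2)^n.
Try particular x_p(n) = pn + q. Substituting:
  pn + q = -2(p(n-1) + q) - n - 2.
Matching the n-coefficient: p = -2p - 1 ⇒ p = - \frac{1}{3}.
Matching constants: q = 2p - 2q - 2 ⇒ q = - \frac{8}{9}.
General: x(n) = A·(-2)^n - \frac{n}{3} - \frac{8}{9}.
Apply x(0) = 3: A - \frac{8}{9} = 3 ⇒ A = \frac{35}{9}.
So x(n) = \frac{35 \left(-2\right)^{n}}{9} - \frac{n}{3} - \frac{8}{9}.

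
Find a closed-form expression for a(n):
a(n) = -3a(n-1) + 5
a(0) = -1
First-order linear non-homogeneous.
Homogeneous solution: a_h(n) = A·(-3)^n.
Try constant particular solution a_p = K: K = -3K + 5 ⇒ K = \frac{5}{4}.
General: a(n) = A·(-3)^n + \frac{5}{4}.
Apply a(0) = -1: A + \frac{5}{4} = -1 ⇒ A = - \frac{9}{4}.
So a(n) = \frac{5}{4} - \frac{9 \left(-3\right)^{n}}{4}.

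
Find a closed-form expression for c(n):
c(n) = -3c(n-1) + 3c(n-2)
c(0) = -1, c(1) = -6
Characteristic equation: x² + 3x - 3 = 0.
Discriminant Δ = (-3)² + 4·(3) = 21.
Roots r₁,₂ = (-3 ± √21)/2, so r₁ = - \frac{3}{2} + \frac{\sqrt{21}}{2}, r₂ = - \frac{\sqrt{21}}{2} - \frac{3}{2}.
General solution: c(n) = A·r₁^n + B·r₂^n.
From the initial conditions, A + B = -1 and r₁A + r₂B = -6.
Since r₁ - r₂ = √21: A = (-6 - (-1)r₂)/√21 = - \frac{5 \sqrt{21}}{14} - \frac{1}{2}, and B = -1 - A = - \frac{1}{2} + \frac{5 \sqrt{21}}{14}.
So c(n) = \left(- \frac{5 \sqrt{21}}{14} - \frac{1}{2}\right)\left(- \frac{3}{2} + \frac{\sqrt{21}}{2}\right)^n + \left(- \frac{1}{2} + \frac{5 \sqrt{21}}{14}\right)\left(- \frac{\sqrt{21}}{2} - \frac{3}{2}\right)^n.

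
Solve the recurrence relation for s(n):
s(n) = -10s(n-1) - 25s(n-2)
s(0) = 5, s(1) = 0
Characteristic equation: x² + 10x + 25 = 0, which is (x - (-5))².
Repeated root r = -5.
General solution: s(n) = (A + Bn)·(-5)^n.
From s(0) = 5: A = 5.
From s(1) = 0: (A + B)·(-5) = 0 ⇒ B = -5.
So s(n) = \left(5 - 5 n\right) \cdot (-5)^n.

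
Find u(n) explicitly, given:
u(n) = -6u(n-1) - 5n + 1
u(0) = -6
First-order linear with linear forcing.
Homogeneous solution: u_h(n) = A·(-6)^n.
Try particular u_p(n) = pn + q. Substituting:
  pn + q = -6(p(n-1) + q) - 5n + 1.
Matching the n-coefficient: p = -6p - 5 ⇒ p = - \frac{5}{7}.
Matching constants: q = 6p - 6q + 1 ⇒ q = - \frac{23}{49}.
General: u(n) = A·(-6)^n - \frac{5 n}{7} - \frac{23}{49}.
Apply u(0) = -6: A - \frac{23}{49} = -6 ⇒ A = - \frac{271}{49}.
So u(n) = - \frac{271 \left(-6\right)^{n}}{49} - \frac{5 n}{7} - \frac{23}{49}.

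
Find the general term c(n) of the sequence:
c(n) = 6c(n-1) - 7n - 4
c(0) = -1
First-order linear with linear forcing.
Homogeneous solution: c_h(n) = A·(6)^n.
Try particular c_p(n) = pn + q. Substituting:
  pn + q = 6(p(n-1) + q) - 7n - 4.
Matching the n-coefficient: p = 6p - 7 ⇒ p = \frac{7}{5}.
Matching constants: q = -6p + 6q - 4 ⇒ q = \frac{62}{25}.
General: c(n) = A·(6)^n + \frac{7 n}{5} + \frac{62}{25}.
Apply c(0) = -1: A + \frac{62}{25} = -1 ⇒ A = - \frac{87}{25}.
So c(n) = - \frac{87 \cdot 6^{n}}{25} + \frac{7 n}{5} + \frac{62}{25}.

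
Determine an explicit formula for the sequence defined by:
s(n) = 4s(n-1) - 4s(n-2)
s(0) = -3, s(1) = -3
Characteristic equation: x² - 4x + 4 = 0, which is (x - (2))².
Repeated root r = 2.
General solution: s(n) = (A + Bn)·(2)^n.
From s(0) = -3: A = -3.
From s(1) = -3: (A + B)·(2) = -3 ⇒ B = \frac{3}{2}.
So s(n) = \left(\frac{3 n}{2} - 3\right) \cdot (2)^n.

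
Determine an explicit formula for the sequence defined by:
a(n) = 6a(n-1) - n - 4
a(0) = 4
First-order linear with linear forcing.
Homogeneous solution: a_h(n) = A·(6)^n.
Try particular a_p(n) = pn + q. Substituting:
  pn + q = 6(p(n-1) + q) - n - 4.
Matching the n-coefficient: p = 6p - 1 ⇒ p = \frac{1}{5}.
Matching constants: q = -6p + 6q - 4 ⇒ q = \frac{26}{25}.
General: a(n) = A·(6)^n + \frac{n}{5} + \frac{26}{25}.
Apply a(0) = 4: A + \frac{26}{25} = 4 ⇒ A = \frac{74}{25}.
So a(n) = \frac{74 \cdot 6^{n}}{25} + \frac{n}{5} + \frac{26}{25}.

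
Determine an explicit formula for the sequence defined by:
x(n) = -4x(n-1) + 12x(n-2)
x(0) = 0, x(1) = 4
Characteristic equation: x² + 4x - 12 = 0, which factors as (x - (-6))(x - (2)) = 0.
Roots r₁ = -6, r₂ = 2 (distinct).
General solution: x(n) = A·(-6)^n + B·(2)^n.
From x(0) = 0: A + B = 0.
From x(1) = 4: -6A + 2B = 4.
Solving: A = - \frac{1}{2}, B = \frac{1}{2}.
So x(n) = - \frac{\left(-6\right)^{n}}{2} + \frac{2^{n}}{2}.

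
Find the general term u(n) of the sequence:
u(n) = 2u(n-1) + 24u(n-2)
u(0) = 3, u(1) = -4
Characteristic equation: x² - 2x - 24 = 0, which factors as (x - (-4))(x - (6)) = 0.
Roots r₁ = -4, r₂ = 6 (distinct).
General solution: u(n) = A·(-4)^n + B·(6)^n.
From u(0) = 3: A + B = 3.
From u(1) = -4: -4A + 6B = -4.
Solving: A = \frac{11}{5}, B = \frac{4}{5}.
So u(n) = \frac{11 \left(-4\right)^{n}}{5} + \frac{4 \cdot 6^{n}}{5}.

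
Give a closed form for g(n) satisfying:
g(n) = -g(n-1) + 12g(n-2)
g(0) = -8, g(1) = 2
Characteristic equation: x² + x - 12 = 0, which factors as (x - (3))(x - (-4)) = 0.
Roots r₁ = 3, r₂ = -4 (distinct).
General solution: g(n) = A·(3)^n + B·(-4)^n.
From g(0) = -8: A + B = -8.
From g(1) = 2: 3A - 4B = 2.
Solving: A = - \frac{30}{7}, B = - \frac{26}{7}.
So g(n) = - \frac{26 \left(-4\right)^{n}}{7} - \frac{30 \cdot 3^{n}}{7}.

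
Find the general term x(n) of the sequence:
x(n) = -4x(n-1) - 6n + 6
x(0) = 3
First-order linear with linear forcing.
Homogeneous solution: x_h(n) = A·(-4)^n.
Try particular x_p(n) = pn + q. Substituting:
  pn + q = -4(p(n-1) + q) - 6n + 6.
Matching the n-coefficient: p = -4p - 6 ⇒ p = - \frac{6}{5}.
Matching constants: q = 4p - 4q + 6 ⇒ q = \frac{6}{25}.
General: x(n) = A·(-4)^n - \frac{6 n}{5} + \frac{6}{25}.
Apply x(0) = 3: A + \frac{6}{25} = 3 ⇒ A = \frac{69}{25}.
So x(n) = \frac{69 \left(-4\right)^{n}}{25} - \frac{6 n}{5} + \frac{6}{25}.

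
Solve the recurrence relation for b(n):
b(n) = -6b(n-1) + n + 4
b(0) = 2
First-order linear with linear forcing.
Homogeneous solution: b_h(n) = A·(-6)^n.
Try particular b_p(n) = pn + q. Substituting:
  pn + q = -6(p(n-1) + q) + n + 4.
Matching the n-coefficient: p = -6p + 1 ⇒ p = \frac{1}{7}.
Matching constants: q = 6p - 6q + 4 ⇒ q = \frac{34}{49}.
General: b(n) = A·(-6)^n + \frac{n}{7} + \frac{34}{49}.
Apply b(0) = 2: A + \frac{34}{49} = 2 ⇒ A = \frac{64}{49}.
So b(n) = \frac{64 \left(-6\right)^{n}}{49} + \frac{n}{7} + \frac{34}{49}.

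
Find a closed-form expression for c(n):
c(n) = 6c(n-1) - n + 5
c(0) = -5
First-order linear with linear forcing.
Homogeneous solution: c_h(n) = A·(6)^n.
Try particular c_p(n) = pn + q. Substituting:
  pn + q = 6(p(n-1) + q) - n + 5.
Matching the n-coefficient: p = 6p - 1 ⇒ p = \frac{1}{5}.
Matching constants: q = -6p + 6q + 5 ⇒ q = - \frac{19}{25}.
General: c(n) = A·(6)^n + \frac{n}{5} - \frac{19}{25}.
Apply c(0) = -5: A - \frac{19}{25} = -5 ⇒ A = - \frac{106}{25}.
So c(n) = - \frac{106 \cdot 6^{n}}{25} + \frac{n}{5} - \frac{19}{25}.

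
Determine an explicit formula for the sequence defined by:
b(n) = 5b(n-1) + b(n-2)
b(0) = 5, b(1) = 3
Characteristic equation: x² - 5x - 1 = 0.
Discriminant Δ = (5)² + 4·(1) = 29.
Roots r₁,₂ = (5 ± √29)/2, so r₁ = \frac{5}{2} + \frac{\sqrt{29}}{2}, r₂ = \frac{5}{2} - \frac{\sqrt{29}}{2}.
General solution: b(n) = A·r₁^n + B·r₂^n.
From the initial conditions, A + B = 5 and r₁A + r₂B = 3.
Since r₁ - r₂ = √29: A = (3 - (5)r₂)/√29 = \frac{5}{2} - \frac{19 \sqrt{29}}{58}, and B = 5 - A = \frac{19 \sqrt{29}}{58} + \frac{5}{2}.
So b(n) = \left(\frac{5}{2} - \frac{19 \sqrt{29}}{58}\right)\left(\frac{5}{2} + \frac{\sqrt{29}}{2}\right)^n + \left(\frac{19 \sqrt{29}}{58} + \frac{5}{2}\right)\left(\frac{5}{2} - \frac{\sqrt{29}}{2}\right)^n.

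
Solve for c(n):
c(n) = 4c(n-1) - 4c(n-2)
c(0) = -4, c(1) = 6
Characteristic equation: x² - 4x + 4 = 0, which is (x - (2))².
Repeated root r = 2.
General solution: c(n) = (A + Bn)·(2)^n.
From c(0) = -4: A = -4.
From c(1) = 6: (A + B)·(2) = 6 ⇒ B = 7.
So c(n) = \left(7 n - 4\right) \cdot (2)^n.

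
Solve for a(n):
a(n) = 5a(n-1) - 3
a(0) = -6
First-order linear non-homogeneous.
Homogeneous solution: a_h(n) = A·(5)^n.
Try constant particular solution a_p = K: K = 5K - 3 ⇒ K = \frac{3}{4}.
General: a(n) = A·(5)^n + \frac{3}{4}.
Apply a(0) = -6: A + \frac{3}{4} = -6 ⇒ A = - \frac{27}{4}.
So a(n) = \frac{3}{4} - \frac{27 \cdot 5^{n}}{4}.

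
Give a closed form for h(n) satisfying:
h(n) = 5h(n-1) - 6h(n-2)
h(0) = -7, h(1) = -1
Characteristic equation: x² - 5x + 6 = 0, which factors as (x - (3))(x - (2)) = 0.
Roots r₁ = 3, r₂ = 2 (distinct).
General solution: h(n) = A·(3)^n + B·(2)^n.
From h(0) = -7: A + B = -7.
From h(1) = -1: 3A + 2B = -1.
Solving: A = 13, B = -20.
So h(n) = - 20 \cdot 2^{n} + 13 \cdot 3^{n}.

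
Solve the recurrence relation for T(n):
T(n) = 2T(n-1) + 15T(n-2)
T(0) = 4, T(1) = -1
Characteristic equation: x² - 2x - 15 = 0, which factors as (x - (5))(x - (-3)) = 0.
Roots r₁ = 5, r₂ = -3 (distinct).
General solution: T(n) = A·(5)^n + B·(-3)^n.
From T(0) = 4: A + B = 4.
From T(1) = -1: 5A - 3B = -1.
Solving: A = \frac{11}{8}, B = \frac{21}{8}.
So T(n) = \frac{21 \left(-3\right)^{n}}{8} + \frac{11 \cdot 5^{n}}{8}.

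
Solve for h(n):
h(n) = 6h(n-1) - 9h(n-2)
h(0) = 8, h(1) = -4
Characteristic equation: x² - 6x + 9 = 0, which is (x - (3))².
Repeated root r = 3.
General solution: h(n) = (A + Bn)·(3)^n.
From h(0) = 8: A = 8.
From h(1) = -4: (A + B)·(3) = -4 ⇒ B = - \frac{28}{3}.
So h(n) = \left(8 - \frac{28 n}{3}\right) \cdot (3)^n.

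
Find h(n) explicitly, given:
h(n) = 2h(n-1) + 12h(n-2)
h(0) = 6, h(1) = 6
Characteristic equation: x² - 2x - 12 = 0.
Discriminant Δ = (2)² + 4·(12) = 52.
Roots r₁,₂ = (2 ± √52)/2, so r₁ = 1 + \sqrt{13}, r₂ = 1 - \sqrt{13}.
General solution: h(n) = A·r₁^n + B·r₂^n.
From the initial conditions, A + B = 6 and r₁A + r₂B = 6.
Since r₁ - r₂ = √52: A = (6 - (6)r₂)/√52 = 3, and B = 6 - A = 3.
So h(n) = \left(3\right)\left(1 + \sqrt{13}\right)^n + \left(3\right)\left(1 - \sqrt{13}\right)^n.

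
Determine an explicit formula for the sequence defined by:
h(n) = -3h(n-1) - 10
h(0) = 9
First-order linear non-homogeneous.
Homogeneous solution: h_h(n) = A·(-3)^n.
Try constant particular solution h_p = K: K = -3K - 10 ⇒ K = - \frac{5}{2}.
General: h(n) = A·(-3)^n - \frac{5}{2}.
Apply h(0) = 9: A - \frac{5}{2} = 9 ⇒ A = \frac{23}{2}.
So h(n) = \frac{23 \left(-3\right)^{n}}{2} - \frac{5}{2}.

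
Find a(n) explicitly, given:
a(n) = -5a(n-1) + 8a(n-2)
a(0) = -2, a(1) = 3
Characteristic equation: x² + 5x - 8 = 0.
Discriminant Δ = (-5)² + 4·(8) = 57.
Roots r₁,₂ = (-5 ± √57)/2, so r₁ = - \frac{5}{2} + \frac{\sqrt{57}}{2}, r₂ = - \frac{\sqrt{57}}{2} - \frac{5}{2}.
General solution: a(n) = A·r₁^n + B·r₂^n.
From the initial conditions, A + B = -2 and r₁A + r₂B = 3.
Since r₁ - r₂ = √57: A = (3 - (-2)r₂)/√57 = -1 - \frac{2 \sqrt{57}}{57}, and B = -2 - A = -1 + \frac{2 \sqrt{57}}{57}.
So a(n) = \left(-1 - \frac{2 \sqrt{57}}{57}\right)\left(- \frac{5}{2} + \frac{\sqrt{57}}{2}\right)^n + \left(-1 + \frac{2 \sqrt{57}}{57}\right)\left(- \frac{\sqrt{57}}{2} - \frac{5}{2}\right)^n.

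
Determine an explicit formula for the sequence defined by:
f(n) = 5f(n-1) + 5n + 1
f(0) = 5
First-order linear with linear forcing.
Homogeneous solution: f_h(n) = A·(5)^n.
Try particular f_p(n) = pn + q. Substituting:
  pn + q = 5(p(n-1) + q) + 5n + 1.
Matching the n-coefficient: p = 5p + 5 ⇒ p = - \frac{5}{4}.
Matching constants: q = -5p + 5q + 1 ⇒ q = - \frac{29}{16}.
General: f(n) = A·(5)^n - \frac{5 n}{4} - \frac{29}{16}.
Apply f(0) = 5: A - \frac{29}{16} = 5 ⇒ A = \frac{109}{16}.
So f(n) = \frac{109 \cdot 5^{n}}{16} - \frac{5 n}{4} - \frac{29}{16}.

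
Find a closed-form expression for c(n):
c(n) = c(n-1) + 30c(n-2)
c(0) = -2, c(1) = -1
Characteristic equation: x² - x - 30 = 0, which factors as (x - (6))(x - (-5)) = 0.
Roots r₁ = 6, r₂ = -5 (distinct).
General solution: c(n) = A·(6)^n + B·(-5)^n.
From c(0) = -2: A + B = -2.
From c(1) = -1: 6A - 5B = -1.
Solving: A = -1, B = -1.
So c(n) = - \left(-5\right)^{n} - 6^{n}.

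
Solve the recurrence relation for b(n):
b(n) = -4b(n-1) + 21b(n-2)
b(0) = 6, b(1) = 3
Characteristic equation: x² + 4x - 21 = 0, which factors as (x - (3))(x - (-7)) = 0.
Roots r₁ = 3, r₂ = -7 (distinct).
General solution: b(n) = A·(3)^n + B·(-7)^n.
From b(0) = 6: A + B = 6.
From b(1) = 3: 3A - 7B = 3.
Solving: A = \frac{9}{2}, B = \frac{3}{2}.
So b(n) = \frac{3 \left(-7\right)^{n}}{2} + \frac{9 \cdot 3^{n}}{2}.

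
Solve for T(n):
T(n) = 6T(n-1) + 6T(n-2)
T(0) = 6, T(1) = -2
Characteristic equation: x² - 6x - 6 = 0.
Discriminant Δ = (6)² + 4·(6) = 60.
Roots r₁,₂ = (6 ± √60)/2, so r₁ = 3 + \sqrt{15}, r₂ = 3 - \sqrt{15}.
General solution: T(n) = A·r₁^n + B·r₂^n.
From the initial conditions, A + B = 6 and r₁A + r₂B = -2.
Since r₁ - r₂ = √60: A = (-2 - (6)r₂)/√60 = 3 - \frac{2 \sqrt{15}}{3}, and B = 6 - A = \frac{2 \sqrt{15}}{3} + 3.
So T(n) = \left(3 - \frac{2 \sqrt{15}}{3}\right)\left(3 + \sqrt{15}\right)^n + \left(\frac{2 \sqrt{15}}{3} + 3\right)\left(3 - \sqrt{15}\right)^n.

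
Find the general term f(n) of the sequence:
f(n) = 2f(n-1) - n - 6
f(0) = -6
First-order linear with linear forcing.
Homogeneous solution: f_h(n) = A·(2)^n.
Try particular f_p(n) = pn + q. Substituting:
  pn + q = 2(p(n-1) + q) - n - 6.
Matching the n-coefficient: p = 2p - 1 ⇒ p = 1.
Matching constants: q = -2p + 2q - 6 ⇒ q = 8.
General: f(n) = A·(2)^n + n + 8.
Apply f(0) = -6: A + 8 = -6 ⇒ A = -14.
So f(n) = - 14 \cdot 2^{n} + n + 8.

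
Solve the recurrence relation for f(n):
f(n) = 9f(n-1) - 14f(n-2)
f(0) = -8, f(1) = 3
Characteristic equation: x² - 9x + 14 = 0, which factors as (x - (7))(x - (2)) = 0.
Roots r₁ = 7, r₂ = 2 (distinct).
General solution: f(n) = A·(7)^n + B·(2)^n.
From f(0) = -8: A + B = -8.
From f(1) = 3: 7A + 2B = 3.
Solving: A = \frac{19}{5}, B = - \frac{59}{5}.
So f(n) = - \frac{59 \cdot 2^{n}}{5} + \frac{19 \cdot 7^{n}}{5}.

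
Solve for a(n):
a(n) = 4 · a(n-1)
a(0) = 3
Pure geometric recurrence with ratio 4.
By induction a(n) = a(0) · (4)^n = 3 \cdot 4^{n}.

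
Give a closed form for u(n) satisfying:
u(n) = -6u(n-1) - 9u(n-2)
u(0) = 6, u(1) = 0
Characteristic equation: x² + 6x + 9 = 0, which is (x - (-3))².
Repeated root r = -3.
General solution: u(n) = (A + Bn)·(-3)^n.
From u(0) = 6: A = 6.
From u(1) = 0: (A + B)·(-3) = 0 ⇒ B = -6.
So u(n) = \left(6 - 6 n\right) \cdot (-3)^n.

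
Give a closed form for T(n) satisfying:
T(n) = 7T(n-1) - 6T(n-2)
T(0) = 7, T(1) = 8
Characteristic equation: x² - 7x + 6 = 0, which factors as (x - (6))(x - (1)) = 0.
Roots r₁ = 6, r₂ = 1 (distinct).
General solution: T(n) = A·(6)^n + B·(1)^n.
From T(0) = 7: A + B = 7.
From T(1) = 8: 6A + B = 8.
Solving: A = \frac{1}{5}, B = \frac{34}{5}.
So T(n) = \frac{6^{n}}{5} + \frac{34}{5}.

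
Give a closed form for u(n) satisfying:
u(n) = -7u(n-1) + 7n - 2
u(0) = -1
First-order linear with linear forcing.
Homogeneous solution: u_h(n) = A·(-7)^n.
Try particular u_p(n) = pn + q. Substituting:
  pn + q = -7(p(n-1) + q) + 7n - 2.
Matching the n-coefficient: p = -7p + 7 ⇒ p = \frac{7}{8}.
Matching constants: q = 7p - 7q - 2 ⇒ q = \frac{33}{64}.
General: u(n) = A·(-7)^n + \frac{7 n}{8} + \frac{33}{64}.
Apply u(0) = -1: A + \frac{33}{64} = -1 ⇒ A = - \frac{97}{64}.
So u(n) = - \frac{97 \left(-7\right)^{n}}{64} + \frac{7 n}{8} + \frac{33}{64}.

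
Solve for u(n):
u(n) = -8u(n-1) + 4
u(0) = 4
First-order linear non-homogeneous.
Homogeneous solution: u_h(n) = A·(-8)^n.
Try constant particular solution u_p = K: K = -8K + 4 ⇒ K = \frac{4}{9}.
General: u(n) = A·(-8)^n + \frac{4}{9}.
Apply u(0) = 4: A + \frac{4}{9} = 4 ⇒ A = \frac{32}{9}.
So u(n) = \frac{32 \left(-8\right)^{n}}{9} + \frac{4}{9}.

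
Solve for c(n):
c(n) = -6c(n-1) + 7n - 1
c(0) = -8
First-order linear with linear forcing.
Homogeneous solution: c_h(n) = A·(-6)^n.
Try particular c_p(n) = pn + q. Substituting:
  pn + q = -6(p(n-1) + q) + 7n - 1.
Matching the n-coefficient: p = -6p + 7 ⇒ p = 1.
Matching constants: q = 6p - 6q - 1 ⇒ q = \frac{5}{7}.
General: c(n) = A·(-6)^n + n + \frac{5}{7}.
Apply c(0) = -8: A + \frac{5}{7} = -8 ⇒ A = - \frac{61}{7}.
So c(n) = - \frac{61 \left(-6\right)^{n}}{7} + n + \frac{5}{7}.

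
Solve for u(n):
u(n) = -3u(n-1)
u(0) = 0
This is a homogeneous first-order recurrence with ratio -3.
By induction u(n) = u(0) · (-3)^n = 0.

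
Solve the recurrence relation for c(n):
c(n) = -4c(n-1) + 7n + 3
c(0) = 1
First-order linear with linear forcing.
Homogeneous solution: c_h(n) = A·(-4)^n.
Try particular c_p(n) = pn + q. Substituting:
  pn + q = -4(p(n-1) + q) + 7n + 3.
Matching the n-coefficient: p = -4p + 7 ⇒ p = \frac{7}{5}.
Matching constants: q = 4p - 4q + 3 ⇒ q = \frac{43}{25}.
General: c(n) = A·(-4)^n + \frac{7 n}{5} + \frac{43}{25}.
Apply c(0) = 1: A + \frac{43}{25} = 1 ⇒ A = - \frac{18}{25}.
So c(n) = - \frac{18 \left(-4\right)^{n}}{25} + \frac{7 n}{5} + \frac{43}{25}.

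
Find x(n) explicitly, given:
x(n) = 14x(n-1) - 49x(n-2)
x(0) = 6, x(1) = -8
Characteristic equation: x² - 14x + 49 = 0, which is (x - (7))².
Repeated root r = 7.
General solution: x(n) = (A + Bn)·(7)^n.
From x(0) = 6: A = 6.
From x(1) = -8: (A + B)·(7) = -8 ⇒ B = - \frac{50}{7}.
So x(n) = \left(6 - \frac{50 n}{7}\right) \cdot (7)^n.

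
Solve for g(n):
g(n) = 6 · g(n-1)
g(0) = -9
Pure geometric recurrence with ratio 6.
By induction g(n) = g(0) · (6)^n = - 9 \cdot 6^{n}.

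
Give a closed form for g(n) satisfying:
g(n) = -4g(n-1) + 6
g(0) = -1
First-order linear non-homogeneous.
Homogeneous solution: g_h(n) = A·(-4)^n.
Try constant particular solution g_p = K: K = -4K + 6 ⇒ K = \frac{6}{5}.
General: g(n) = A·(-4)^n + \frac{6}{5}.
Apply g(0) = -1: A + \frac{6}{5} = -1 ⇒ A = - \frac{11}{5}.
So g(n) = \frac{6}{5} - \frac{11 \left(-4\right)^{n}}{5}.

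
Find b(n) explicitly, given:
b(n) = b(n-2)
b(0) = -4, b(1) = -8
Characteristic equation: x² - 1 = 0, which factors as (x - (1))(x - (-1)) = 0.
Roots r₁ = 1, r₂ = -1 (distinct).
General solution: b(n) = A·(1)^n + B·(-1)^n.
From b(0) = -4: A + B = -4.
From b(1) = -8: A - B = -8.
Solving: A = -6, B = 2.
So b(n) = 2 \left(-1\right)^{n} - 6.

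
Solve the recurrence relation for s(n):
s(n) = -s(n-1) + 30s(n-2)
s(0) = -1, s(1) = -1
Characteristic equation: x² + x - 30 = 0, which factors as (x - (-6))(x - (5)) = 0.
Roots r₁ = -6, r₂ = 5 (distinct).
General solution: s(n) = A·(-6)^n + B·(5)^n.
From s(0) = -1: A + B = -1.
From s(1) = -1: -6A + 5B = -1.
Solving: A = - \frac{4}{11}, B = - \frac{7}{11}.
So s(n) = - \frac{4 \left(-6\right)^{n}}{11} - \frac{7 \cdot 5^{n}}{11}.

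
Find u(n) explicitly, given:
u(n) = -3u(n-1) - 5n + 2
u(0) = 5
First-order linear with linear forcing.
Homogeneous solution: u_h(n) = A·(-3)^n.
Try particular u_p(n) = pn + q. Substituting:
  pn + q = -3(p(n-1) + q) - 5n + 2.
Matching the n-coefficient: p = -3p - 5 ⇒ p = - \frac{5}{4}.
Matching constants: q = 3p - 3q + 2 ⇒ q = - \frac{7}{16}.
General: u(n) = A·(-3)^n - \frac{5 n}{4} - \frac{7}{16}.
Apply u(0) = 5: A - \frac{7}{16} = 5 ⇒ A = \frac{87}{16}.
So u(n) = \frac{87 \left(-3\right)^{n}}{16} - \frac{5 n}{4} - \frac{7}{16}.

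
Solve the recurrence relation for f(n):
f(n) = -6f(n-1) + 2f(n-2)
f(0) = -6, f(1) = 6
Characteristic equation: x² + 6x - 2 = 0.
Discriminant Δ = (-6)² + 4·(2) = 44.
Roots r₁,₂ = (-6 ± √44)/2, so r₁ = -3 + \sqrt{11}, r₂ = - \sqrt{11} - 3.
General solution: f(n) = A·r₁^n + B·r₂^n.
From the initial conditions, A + B = -6 and r₁A + r₂B = 6.
Since r₁ - r₂ = √44: A = (6 - (-6)r₂)/√44 = -3 - \frac{6 \sqrt{11}}{11}, and B = -6 - A = -3 + \frac{6 \sqrt{11}}{11}.
So f(n) = \left(-3 - \frac{6 \sqrt{11}}{11}\right)\left(-3 + \sqrt{11}\right)^n + \left(-3 + \frac{6 \sqrt{11}}{11}\right)\left(- \sqrt{11} - 3\right)^n.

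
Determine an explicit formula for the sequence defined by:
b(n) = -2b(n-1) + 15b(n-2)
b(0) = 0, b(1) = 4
Characteristic equation: x² + 2x - 15 = 0, which factors as (x - (3))(x - (-5)) = 0.
Roots r₁ = 3, r₂ = -5 (distinct).
General solution: b(n) = A·(3)^n + B·(-5)^n.
From b(0) = 0: A + B = 0.
From b(1) = 4: 3A - 5B = 4.
Solving: A = \frac{1}{2}, B = - \frac{1}{2}.
So b(n) = - \frac{\left(-5\right)^{n}}{2} + \frac{3^{n}}{2}.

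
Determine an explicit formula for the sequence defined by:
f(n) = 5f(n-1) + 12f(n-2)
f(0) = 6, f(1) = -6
Characteristic equation: x² - 5x - 12 = 0.
Discriminant Δ = (5)² + 4·(12) = 73.
Roots r₁,₂ = (5 ± √73)/2, so r₁ = \frac{5}{2} + \frac{\sqrt{73}}{2}, r₂ = \frac{5}{2} - \frac{\sqrt{73}}{2}.
General solution: f(n) = A·r₁^n + B·r₂^n.
From the initial conditions, A + B = 6 and r₁A + r₂B = -6.
Since r₁ - r₂ = √73: A = (-6 - (6)r₂)/√73 = 3 - \frac{21 \sqrt{73}}{73}, and B = 6 - A = \frac{21 \sqrt{73}}{73} + 3.
So f(n) = \left(3 - \frac{21 \sqrt{73}}{73}\right)\left(\frac{5}{2} + \frac{\sqrt{73}}{2}\right)^n + \left(\frac{21 \sqrt{73}}{73} + 3\right)\left(\frac{5}{2} - \frac{\sqrt{73}}{2}\right)^n.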